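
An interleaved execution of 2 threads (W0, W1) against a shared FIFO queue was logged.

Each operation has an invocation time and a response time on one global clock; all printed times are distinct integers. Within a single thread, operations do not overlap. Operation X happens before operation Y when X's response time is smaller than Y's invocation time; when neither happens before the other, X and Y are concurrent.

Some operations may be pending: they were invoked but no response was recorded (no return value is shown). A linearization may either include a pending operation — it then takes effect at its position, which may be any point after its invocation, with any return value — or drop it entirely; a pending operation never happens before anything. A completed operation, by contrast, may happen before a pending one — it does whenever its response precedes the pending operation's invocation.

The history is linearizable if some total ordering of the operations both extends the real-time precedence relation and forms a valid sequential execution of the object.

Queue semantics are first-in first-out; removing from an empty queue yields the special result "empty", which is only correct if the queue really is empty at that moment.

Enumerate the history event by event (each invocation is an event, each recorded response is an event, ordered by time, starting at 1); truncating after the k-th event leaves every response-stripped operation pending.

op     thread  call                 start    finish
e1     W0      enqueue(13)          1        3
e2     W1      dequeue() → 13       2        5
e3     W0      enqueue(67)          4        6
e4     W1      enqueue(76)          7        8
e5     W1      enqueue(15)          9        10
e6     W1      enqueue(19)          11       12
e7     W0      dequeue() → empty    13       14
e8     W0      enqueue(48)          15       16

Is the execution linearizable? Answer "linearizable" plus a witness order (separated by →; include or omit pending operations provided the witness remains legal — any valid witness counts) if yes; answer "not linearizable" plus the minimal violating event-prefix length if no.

through event 13 a valid linearization exists; event 14 (e7 responding at time 14) ends that
3 orders of the 7 completed FIFO queue ops respect real time; none is legal
for example e1, e2, e3, e4, e5, e6, e7 fails at step 7: e7 dequeue() → empty is not legal there
for example e1, e3, e2, e4, e5, e6, e7 fails at step 7: e7 dequeue() → empty is not legal there

not linearizable — minimal violating prefix: 14 events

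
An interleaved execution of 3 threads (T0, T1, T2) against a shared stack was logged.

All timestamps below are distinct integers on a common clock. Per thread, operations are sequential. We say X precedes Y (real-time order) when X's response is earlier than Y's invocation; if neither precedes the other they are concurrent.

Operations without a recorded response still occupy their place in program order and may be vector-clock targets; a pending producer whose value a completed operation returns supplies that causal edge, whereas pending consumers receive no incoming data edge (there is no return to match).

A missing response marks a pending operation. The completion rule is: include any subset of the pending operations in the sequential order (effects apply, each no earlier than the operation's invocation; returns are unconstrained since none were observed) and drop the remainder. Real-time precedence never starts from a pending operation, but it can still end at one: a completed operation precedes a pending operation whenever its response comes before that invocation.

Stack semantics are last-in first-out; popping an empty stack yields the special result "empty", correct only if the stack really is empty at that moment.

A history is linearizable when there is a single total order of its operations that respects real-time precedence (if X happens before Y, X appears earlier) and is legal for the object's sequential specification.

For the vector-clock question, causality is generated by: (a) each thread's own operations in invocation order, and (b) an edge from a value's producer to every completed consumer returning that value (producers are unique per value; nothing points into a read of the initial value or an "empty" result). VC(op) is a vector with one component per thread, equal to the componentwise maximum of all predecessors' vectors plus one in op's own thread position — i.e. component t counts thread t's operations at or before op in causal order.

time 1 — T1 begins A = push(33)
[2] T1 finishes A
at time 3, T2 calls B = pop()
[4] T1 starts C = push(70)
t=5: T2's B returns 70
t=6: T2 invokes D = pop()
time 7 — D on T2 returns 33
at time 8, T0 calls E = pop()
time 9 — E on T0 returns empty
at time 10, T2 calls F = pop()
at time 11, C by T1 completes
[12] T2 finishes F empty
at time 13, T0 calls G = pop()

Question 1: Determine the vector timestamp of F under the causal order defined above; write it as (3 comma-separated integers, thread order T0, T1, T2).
invoked at 1, A has no predecessors; its own T1 bump gives (0, 1, 0)
invoked at 8, E has no predecessors; its own T0 bump gives (1, 0, 0)
C (invocation 4): componentwise max over VC(A)=(0, 1, 0), +1 at T1, giving (0, 2, 0)
G (invocation 13): componentwise max over VC(E)=(1, 0, 0), +1 at T0, giving (2, 0, 0)
B (invocation 3): componentwise max over VC(C)=(0, 2, 0), +1 at T2, giving (0, 2, 1)
D (invocation 6): componentwise max over VC(A)=(0, 1, 0), VC(B)=(0, 2, 1), +1 at T2, giving (0, 2, 2)
F (invocation 10): componentwise max over VC(D)=(0, 2, 2), +1 at T2, giving (0, 2, 3)
target: VC(F) = (0, 2, 3)

(0, 2, 3)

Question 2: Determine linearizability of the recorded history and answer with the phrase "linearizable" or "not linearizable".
witness order: A, C, B, D, E, F
after step 1 (A push(33)): stack <33>
after step 2 (C push(70)): stack <33,70>
after step 3 (B pop() → 70): stack <33>
after step 4 (D pop() → 33): stack <>
after step 5 (E pop() → empty): stack <>
after step 6 (F pop() → empty): stack <>

linearizable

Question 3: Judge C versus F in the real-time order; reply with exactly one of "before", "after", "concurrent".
C spans [4,11], F spans [10,12]
the intervals overlap in both directions

concurrent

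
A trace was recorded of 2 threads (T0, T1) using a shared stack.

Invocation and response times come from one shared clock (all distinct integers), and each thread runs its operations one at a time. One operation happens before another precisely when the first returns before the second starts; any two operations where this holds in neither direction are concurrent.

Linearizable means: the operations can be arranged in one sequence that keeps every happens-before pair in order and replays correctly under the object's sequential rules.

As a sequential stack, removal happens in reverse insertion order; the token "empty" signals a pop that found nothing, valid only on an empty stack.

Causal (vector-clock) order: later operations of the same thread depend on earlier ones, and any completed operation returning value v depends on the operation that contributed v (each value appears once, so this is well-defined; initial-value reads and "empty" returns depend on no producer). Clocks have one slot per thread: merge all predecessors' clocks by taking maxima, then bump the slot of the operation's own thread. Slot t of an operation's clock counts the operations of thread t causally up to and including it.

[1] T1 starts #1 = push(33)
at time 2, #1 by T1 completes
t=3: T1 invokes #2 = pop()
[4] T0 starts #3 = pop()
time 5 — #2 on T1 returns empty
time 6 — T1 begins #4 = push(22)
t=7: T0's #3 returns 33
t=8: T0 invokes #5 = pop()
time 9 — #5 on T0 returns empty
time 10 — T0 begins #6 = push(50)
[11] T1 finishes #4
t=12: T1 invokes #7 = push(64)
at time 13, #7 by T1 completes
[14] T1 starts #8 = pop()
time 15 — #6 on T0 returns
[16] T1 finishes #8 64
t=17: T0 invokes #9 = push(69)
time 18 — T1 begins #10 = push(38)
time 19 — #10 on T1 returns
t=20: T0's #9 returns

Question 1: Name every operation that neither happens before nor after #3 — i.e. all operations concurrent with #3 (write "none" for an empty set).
#2, #4

concurrent with #3 ([4,7]): every op whose interval crosses 4..7
#1 [1,2]: before
#2 [3,5]: concurrent
#4 [6,11]: concurrent
#5 [8,9]: after
#6 [10,15]: after
#7 [12,13]: after
#8 [14,16]: after
#9 [17,20]: after
#10 [18,19]: after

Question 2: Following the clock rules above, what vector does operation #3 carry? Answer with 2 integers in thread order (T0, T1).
(1, 1)

no predecessors for #1 (invoked 1): T1 increments from zero → (0, 1)
from VC(#1)=(0, 1), #2 (invoked 3) maxes components and bumps T1 → (0, 2)
from VC(#1)=(0, 1), #3 (invoked 4) maxes components and bumps T0 → (1, 1)
from VC(#2)=(0, 2), #4 (invoked 6) maxes components and bumps T1 → (0, 3)
from VC(#3)=(1, 1), #5 (invoked 8) maxes components and bumps T0 → (2, 1)
from VC(#4)=(0, 3), #7 (invoked 12) maxes components and bumps T1 → (0, 4)
from VC(#5)=(2, 1), #6 (invoked 10) maxes components and bumps T0 → (3, 1)
from VC(#7)=(0, 4), #8 (invoked 14) maxes components and bumps T1 → (0, 5)
from VC(#6)=(3, 1), #9 (invoked 17) maxes components and bumps T0 → (4, 1)
from VC(#8)=(0, 5), #10 (invoked 18) maxes components and bumps T1 → (0, 6)
target: VC(#3) = (1, 1)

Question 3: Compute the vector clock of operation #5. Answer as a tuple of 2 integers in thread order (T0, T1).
(2, 1)

#1 (invocation 1): nothing precedes it; T1's component alone gives (0, 1)
#2, invoked 3, takes VC(#1)=(0, 1) under max, adds 1 for T1 → (0, 2)
#3, invoked 4, takes VC(#1)=(0, 1) under max, adds 1 for T0 → (1, 1)
#4, invoked 6, takes VC(#2)=(0, 2) under max, adds 1 for T1 → (0, 3)
#5, invoked 8, takes VC(#3)=(1, 1) under max, adds 1 for T0 → (2, 1)
#7, invoked 12, takes VC(#4)=(0, 3) under max, adds 1 for T1 → (0, 4)
#6, invoked 10, takes VC(#5)=(2, 1) under max, adds 1 for T0 → (3, 1)
#8, invoked 14, takes VC(#7)=(0, 4) under max, adds 1 for T1 → (0, 5)
#9, invoked 17, takes VC(#6)=(3, 1) under max, adds 1 for T0 → (4, 1)
#10, invoked 18, takes VC(#8)=(0, 5) under max, adds 1 for T1 → (0, 6)
target: VC(#5) = (2, 1)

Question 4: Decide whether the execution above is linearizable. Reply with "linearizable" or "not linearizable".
linearizable

one valid linearization: #1, #3, #2, #5, #4, #6, #7, #8, #9, #10
1. #1 push(33), leaving stack <33>
2. #3 pop() → 33, leaving stack <>
3. #2 pop() → empty, leaving stack <>
4. #5 pop() → empty, leaving stack <>
5. #4 push(22), leaving stack <22>
6. #6 push(50), leaving stack <22,50>
7. #7 push(64), leaving stack <22,50,64>
8. #8 pop() → 64, leaving stack <22,50>
9. #9 push(69), leaving stack <22,50,69>
10. #10 push(38), leaving stack <22,50,69,38>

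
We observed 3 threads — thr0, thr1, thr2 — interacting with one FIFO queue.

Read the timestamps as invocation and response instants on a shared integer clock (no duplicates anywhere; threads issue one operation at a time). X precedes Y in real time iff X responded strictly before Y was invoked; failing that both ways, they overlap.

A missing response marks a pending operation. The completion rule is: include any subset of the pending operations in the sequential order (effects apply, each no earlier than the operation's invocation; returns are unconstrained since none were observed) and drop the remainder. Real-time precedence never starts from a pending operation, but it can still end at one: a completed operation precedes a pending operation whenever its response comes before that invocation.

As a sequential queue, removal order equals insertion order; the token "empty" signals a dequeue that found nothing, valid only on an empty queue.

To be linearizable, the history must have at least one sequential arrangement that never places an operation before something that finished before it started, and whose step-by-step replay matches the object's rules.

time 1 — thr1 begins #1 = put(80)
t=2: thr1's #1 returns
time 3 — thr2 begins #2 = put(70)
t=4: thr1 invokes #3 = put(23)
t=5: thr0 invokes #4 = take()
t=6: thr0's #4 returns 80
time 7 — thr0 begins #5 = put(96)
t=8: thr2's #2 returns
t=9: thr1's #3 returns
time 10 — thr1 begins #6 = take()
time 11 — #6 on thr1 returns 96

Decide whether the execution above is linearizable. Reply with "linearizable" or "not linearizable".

linearizable

one valid linearization: #1, #4, #5, #2, #3, #6
1. #1 put(80), leaving queue <80>
2. #4 take() → 80, leaving queue <>
3. #5 put(96) (pending, included), leaving queue <96>
4. #2 put(70), leaving queue <96,70>
5. #3 put(23), leaving queue <96,70,23>
6. #6 take() → 96, leaving queue <70,23>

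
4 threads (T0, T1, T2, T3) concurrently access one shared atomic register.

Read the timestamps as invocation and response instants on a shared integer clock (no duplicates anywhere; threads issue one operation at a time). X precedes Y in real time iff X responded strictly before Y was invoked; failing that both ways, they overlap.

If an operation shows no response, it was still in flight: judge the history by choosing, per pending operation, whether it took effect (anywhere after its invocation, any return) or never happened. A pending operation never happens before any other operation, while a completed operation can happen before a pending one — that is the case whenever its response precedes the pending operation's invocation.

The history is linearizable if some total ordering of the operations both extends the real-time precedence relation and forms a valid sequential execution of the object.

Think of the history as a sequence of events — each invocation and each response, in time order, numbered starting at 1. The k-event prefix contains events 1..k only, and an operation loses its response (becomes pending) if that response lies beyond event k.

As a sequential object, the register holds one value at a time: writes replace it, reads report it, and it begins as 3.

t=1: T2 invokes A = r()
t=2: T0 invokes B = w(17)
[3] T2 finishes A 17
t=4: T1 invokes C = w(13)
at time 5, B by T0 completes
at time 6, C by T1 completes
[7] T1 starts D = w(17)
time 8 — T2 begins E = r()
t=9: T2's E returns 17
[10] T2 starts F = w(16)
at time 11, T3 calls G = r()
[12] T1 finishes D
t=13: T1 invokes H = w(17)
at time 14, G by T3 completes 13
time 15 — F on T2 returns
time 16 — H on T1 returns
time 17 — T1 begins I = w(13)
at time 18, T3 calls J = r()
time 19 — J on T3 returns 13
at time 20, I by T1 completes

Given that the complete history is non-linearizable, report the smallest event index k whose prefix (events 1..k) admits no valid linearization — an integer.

14

events 1..13 are linearizable, e.g. via B, A, C, D, E:
after step 1 (B w(17)): value 17
after step 2 (A r() → 17): value 17
after step 3 (C w(13)): value 13
after step 4 (D w(17)): value 17
after step 5 (E r() → 17): value 17
with event 14 included (G responding at time 14), all real-time-consistent orders fail
no escape via the 2 pending operations (F, H): every completion choice fails
e.g. A, B, C, D, E, G (pending dropped): illegal at step 1, since A r() → 17 cannot apply there
e.g. A, B, C, E, D, G (pending dropped): illegal at step 1, since A r() → 17 cannot apply there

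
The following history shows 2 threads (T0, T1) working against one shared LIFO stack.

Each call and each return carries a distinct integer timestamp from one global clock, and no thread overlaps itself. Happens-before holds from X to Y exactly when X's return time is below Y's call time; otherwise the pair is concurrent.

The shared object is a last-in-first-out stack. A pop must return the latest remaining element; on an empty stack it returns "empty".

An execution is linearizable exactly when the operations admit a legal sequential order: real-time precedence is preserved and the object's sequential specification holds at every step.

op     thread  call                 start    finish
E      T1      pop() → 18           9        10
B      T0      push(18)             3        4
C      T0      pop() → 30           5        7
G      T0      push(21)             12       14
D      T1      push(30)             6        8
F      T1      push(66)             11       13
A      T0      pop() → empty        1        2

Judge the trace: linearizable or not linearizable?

witness order: A, B, D, C, E, F, G
1. A pop() → empty, leaving stack <>
2. B push(18), leaving stack <18>
3. D push(30), leaving stack <18,30>
4. C pop() → 30, leaving stack <18>
5. E pop() → 18, leaving stack <>
6. F push(66), leaving stack <66>
7. G push(21), leaving stack <66,21>

linearizable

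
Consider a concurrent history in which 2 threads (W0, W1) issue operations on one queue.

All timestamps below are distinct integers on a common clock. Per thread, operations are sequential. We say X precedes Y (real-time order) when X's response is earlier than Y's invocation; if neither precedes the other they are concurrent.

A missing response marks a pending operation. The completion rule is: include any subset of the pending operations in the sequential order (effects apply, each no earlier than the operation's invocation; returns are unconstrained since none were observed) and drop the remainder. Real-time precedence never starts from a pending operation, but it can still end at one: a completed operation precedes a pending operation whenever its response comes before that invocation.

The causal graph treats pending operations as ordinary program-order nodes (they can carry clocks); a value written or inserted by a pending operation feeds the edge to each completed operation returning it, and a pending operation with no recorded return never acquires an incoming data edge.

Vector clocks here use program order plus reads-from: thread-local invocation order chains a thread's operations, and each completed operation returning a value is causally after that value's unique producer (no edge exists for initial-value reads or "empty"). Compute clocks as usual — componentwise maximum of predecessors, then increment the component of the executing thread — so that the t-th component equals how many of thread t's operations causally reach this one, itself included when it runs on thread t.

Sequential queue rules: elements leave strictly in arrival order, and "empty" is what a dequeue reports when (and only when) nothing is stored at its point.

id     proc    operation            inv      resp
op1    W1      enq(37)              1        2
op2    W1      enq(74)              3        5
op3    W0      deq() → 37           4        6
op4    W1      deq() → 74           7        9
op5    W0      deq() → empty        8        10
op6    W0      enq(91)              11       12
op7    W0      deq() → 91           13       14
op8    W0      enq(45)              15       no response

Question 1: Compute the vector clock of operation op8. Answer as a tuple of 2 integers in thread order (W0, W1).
Answer: (5, 1)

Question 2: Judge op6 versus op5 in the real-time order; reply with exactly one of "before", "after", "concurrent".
Answer: after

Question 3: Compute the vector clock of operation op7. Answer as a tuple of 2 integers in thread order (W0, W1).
Answer: (4, 1)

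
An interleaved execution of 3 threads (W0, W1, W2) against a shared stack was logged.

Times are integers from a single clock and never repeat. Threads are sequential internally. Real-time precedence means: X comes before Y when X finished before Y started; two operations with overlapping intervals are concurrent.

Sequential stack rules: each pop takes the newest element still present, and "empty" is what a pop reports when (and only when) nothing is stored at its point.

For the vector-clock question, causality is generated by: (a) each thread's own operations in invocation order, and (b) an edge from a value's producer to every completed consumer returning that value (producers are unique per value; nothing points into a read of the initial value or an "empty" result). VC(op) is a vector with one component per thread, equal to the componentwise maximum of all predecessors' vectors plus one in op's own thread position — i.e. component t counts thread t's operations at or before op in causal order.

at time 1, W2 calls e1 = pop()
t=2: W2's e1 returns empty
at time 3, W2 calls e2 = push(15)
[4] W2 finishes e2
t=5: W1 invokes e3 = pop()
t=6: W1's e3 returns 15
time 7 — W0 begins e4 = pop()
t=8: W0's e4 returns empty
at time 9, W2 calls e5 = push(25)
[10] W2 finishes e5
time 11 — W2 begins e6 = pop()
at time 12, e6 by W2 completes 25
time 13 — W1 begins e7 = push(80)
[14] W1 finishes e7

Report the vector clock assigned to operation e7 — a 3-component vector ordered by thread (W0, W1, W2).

e1, invoked 1, has no incoming edges; only W2's bump applies → (0, 0, 1)
e4, invoked 7, has no incoming edges; only W0's bump applies → (1, 0, 0)
VC(e2, invoked at 3): max of VC(e1)=(0, 0, 1), then +1 on thread W2 → (0, 0, 2)
VC(e5, invoked at 9): max of VC(e2)=(0, 0, 2), then +1 on thread W2 → (0, 0, 3)
VC(e3, invoked at 5): max of VC(e2)=(0, 0, 2), then +1 on thread W1 → (0, 1, 2)
VC(e6, invoked at 11): max of VC(e5)=(0, 0, 3), then +1 on thread W2 → (0, 0, 4)
VC(e7, invoked at 13): max of VC(e3)=(0, 1, 2), then +1 on thread W1 → (0, 2, 2)
target: VC(e7) = (0, 2, 2)

(0, 2, 2)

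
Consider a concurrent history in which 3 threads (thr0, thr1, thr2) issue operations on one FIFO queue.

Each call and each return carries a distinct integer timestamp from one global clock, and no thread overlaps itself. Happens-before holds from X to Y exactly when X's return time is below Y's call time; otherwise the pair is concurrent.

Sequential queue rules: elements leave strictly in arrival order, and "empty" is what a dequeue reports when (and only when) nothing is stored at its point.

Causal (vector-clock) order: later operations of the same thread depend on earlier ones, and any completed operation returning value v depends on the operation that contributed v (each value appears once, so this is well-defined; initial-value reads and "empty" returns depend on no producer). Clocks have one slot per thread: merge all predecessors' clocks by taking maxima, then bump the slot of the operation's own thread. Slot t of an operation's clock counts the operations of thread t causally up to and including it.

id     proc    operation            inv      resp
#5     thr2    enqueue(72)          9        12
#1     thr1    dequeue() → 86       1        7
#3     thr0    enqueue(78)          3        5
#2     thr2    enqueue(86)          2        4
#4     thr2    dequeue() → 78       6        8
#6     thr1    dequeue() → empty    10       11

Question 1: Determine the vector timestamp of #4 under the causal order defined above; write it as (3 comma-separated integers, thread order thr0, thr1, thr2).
Answer: (1, 0, 2)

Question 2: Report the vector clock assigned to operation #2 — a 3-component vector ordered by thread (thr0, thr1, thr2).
Answer: (0, 0, 1)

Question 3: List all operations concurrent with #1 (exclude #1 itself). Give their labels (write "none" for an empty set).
Answer: #2, #3, #4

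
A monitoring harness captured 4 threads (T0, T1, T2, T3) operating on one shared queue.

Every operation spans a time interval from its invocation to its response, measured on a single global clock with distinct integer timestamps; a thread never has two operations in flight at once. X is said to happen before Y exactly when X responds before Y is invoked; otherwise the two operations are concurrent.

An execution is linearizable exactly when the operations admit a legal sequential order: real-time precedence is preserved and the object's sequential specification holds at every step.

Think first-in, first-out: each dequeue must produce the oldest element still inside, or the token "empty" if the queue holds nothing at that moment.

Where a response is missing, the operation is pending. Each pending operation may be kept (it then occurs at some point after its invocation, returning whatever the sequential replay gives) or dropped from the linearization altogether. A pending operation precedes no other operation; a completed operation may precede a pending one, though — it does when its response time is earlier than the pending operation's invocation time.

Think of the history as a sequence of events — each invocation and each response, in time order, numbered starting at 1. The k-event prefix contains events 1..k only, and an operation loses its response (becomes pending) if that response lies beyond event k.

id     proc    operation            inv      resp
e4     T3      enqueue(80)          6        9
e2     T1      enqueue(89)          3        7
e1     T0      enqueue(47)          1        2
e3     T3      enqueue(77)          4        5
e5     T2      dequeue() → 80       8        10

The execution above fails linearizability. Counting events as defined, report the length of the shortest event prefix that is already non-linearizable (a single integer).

events 1..9 are linearizable, e.g. via e1, e2, e3, e4:
after step 1 (e1 enqueue(47)): queue <47>
after step 2 (e2 enqueue(89)): queue <47,89>
after step 3 (e3 enqueue(77)): queue <47,89,77>
after step 4 (e4 enqueue(80)): queue <47,89,77,80>
once event 10 joins (e5's response, time 10), exhaustive search finds no witness
sample order e1, e2, e3, e4, e5 stalls at step 5 — e5 dequeue() → 80 has no legal effect
sample order e1, e2, e3, e5, e4 stalls at step 4 — e5 dequeue() → 80 has no legal effect

10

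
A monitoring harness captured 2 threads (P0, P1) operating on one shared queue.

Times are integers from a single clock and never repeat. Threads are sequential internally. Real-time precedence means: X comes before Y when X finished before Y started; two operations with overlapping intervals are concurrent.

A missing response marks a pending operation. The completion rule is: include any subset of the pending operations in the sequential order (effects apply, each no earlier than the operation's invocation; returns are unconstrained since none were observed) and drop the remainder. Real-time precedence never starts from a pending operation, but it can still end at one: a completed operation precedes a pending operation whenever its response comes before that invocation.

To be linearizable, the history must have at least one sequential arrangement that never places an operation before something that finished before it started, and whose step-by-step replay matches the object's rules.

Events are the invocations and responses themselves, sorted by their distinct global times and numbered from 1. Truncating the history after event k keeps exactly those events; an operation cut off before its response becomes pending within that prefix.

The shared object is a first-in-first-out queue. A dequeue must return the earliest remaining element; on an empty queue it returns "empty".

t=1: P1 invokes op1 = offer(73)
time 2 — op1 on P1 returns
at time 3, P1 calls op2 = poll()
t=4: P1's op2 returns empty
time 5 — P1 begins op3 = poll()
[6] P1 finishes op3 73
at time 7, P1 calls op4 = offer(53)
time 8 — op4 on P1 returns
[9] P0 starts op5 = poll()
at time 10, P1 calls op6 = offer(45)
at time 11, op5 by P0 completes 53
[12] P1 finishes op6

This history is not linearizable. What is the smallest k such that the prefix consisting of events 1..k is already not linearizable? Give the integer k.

4

one valid order for events 1..3 is op1:
step 1: op1 offer(73) — queue <73>
with event 4 included (op2 responding at time 4), all real-time-consistent orders fail
one such order, op1, op2, breaks at step 2 where op2 poll() → empty is illegal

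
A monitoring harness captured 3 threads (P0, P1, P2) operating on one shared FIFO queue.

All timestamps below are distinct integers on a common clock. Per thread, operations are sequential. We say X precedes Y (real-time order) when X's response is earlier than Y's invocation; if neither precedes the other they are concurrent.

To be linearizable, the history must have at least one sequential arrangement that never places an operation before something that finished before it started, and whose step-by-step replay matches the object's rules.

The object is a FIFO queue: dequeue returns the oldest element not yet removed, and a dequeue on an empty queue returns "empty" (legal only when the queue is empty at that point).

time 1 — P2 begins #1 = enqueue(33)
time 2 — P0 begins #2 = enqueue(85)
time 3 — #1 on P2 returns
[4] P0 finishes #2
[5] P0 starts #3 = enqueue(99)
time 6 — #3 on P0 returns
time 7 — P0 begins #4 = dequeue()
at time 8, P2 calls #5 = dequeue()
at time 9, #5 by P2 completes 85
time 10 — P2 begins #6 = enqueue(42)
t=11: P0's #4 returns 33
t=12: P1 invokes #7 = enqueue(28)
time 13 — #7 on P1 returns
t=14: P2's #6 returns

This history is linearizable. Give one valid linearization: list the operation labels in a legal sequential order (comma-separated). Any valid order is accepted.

#1, #2, #3, #4, #5, #6, #7

1. #1 enqueue(33), leaving queue <33>
2. #2 enqueue(85), leaving queue <33,85>
3. #3 enqueue(99), leaving queue <33,85,99>
4. #4 dequeue() → 33, leaving queue <85,99>
5. #5 dequeue() → 85, leaving queue <99>
6. #6 enqueue(42), leaving queue <99,42>
7. #7 enqueue(28), leaving queue <99,42,28>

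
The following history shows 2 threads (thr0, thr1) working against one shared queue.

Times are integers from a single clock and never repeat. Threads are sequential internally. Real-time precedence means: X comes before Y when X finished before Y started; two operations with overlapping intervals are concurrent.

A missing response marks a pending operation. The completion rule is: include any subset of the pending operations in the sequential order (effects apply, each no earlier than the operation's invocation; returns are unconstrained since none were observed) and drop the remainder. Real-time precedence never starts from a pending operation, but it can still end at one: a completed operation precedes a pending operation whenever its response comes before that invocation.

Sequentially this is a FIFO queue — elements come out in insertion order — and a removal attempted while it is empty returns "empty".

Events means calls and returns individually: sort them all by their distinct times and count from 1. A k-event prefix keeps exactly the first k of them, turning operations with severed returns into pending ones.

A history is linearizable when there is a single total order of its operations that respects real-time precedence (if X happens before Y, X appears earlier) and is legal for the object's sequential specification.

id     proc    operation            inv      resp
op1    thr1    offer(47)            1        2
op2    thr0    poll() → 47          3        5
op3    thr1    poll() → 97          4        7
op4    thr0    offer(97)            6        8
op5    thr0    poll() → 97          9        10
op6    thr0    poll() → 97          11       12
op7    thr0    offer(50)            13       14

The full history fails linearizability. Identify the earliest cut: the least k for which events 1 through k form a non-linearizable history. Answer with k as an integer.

one valid order for events 1..9 is op1, op2, op4, op3:
after step 1 (op1 offer(47)): queue <47>
after step 2 (op2 poll() → 47): queue <>
after step 3 (op4 offer(97)): queue <97>
after step 4 (op3 poll() → 97): queue <>
adding event 10 (op5 responds at 10) leaves no legal real-time order
for example op1, op2, op3, op4, op5 fails at step 3: op3 poll() → 97 is not legal there
for example op1, op2, op4, op3, op5 fails at step 5: op5 poll() → 97 is not legal there

10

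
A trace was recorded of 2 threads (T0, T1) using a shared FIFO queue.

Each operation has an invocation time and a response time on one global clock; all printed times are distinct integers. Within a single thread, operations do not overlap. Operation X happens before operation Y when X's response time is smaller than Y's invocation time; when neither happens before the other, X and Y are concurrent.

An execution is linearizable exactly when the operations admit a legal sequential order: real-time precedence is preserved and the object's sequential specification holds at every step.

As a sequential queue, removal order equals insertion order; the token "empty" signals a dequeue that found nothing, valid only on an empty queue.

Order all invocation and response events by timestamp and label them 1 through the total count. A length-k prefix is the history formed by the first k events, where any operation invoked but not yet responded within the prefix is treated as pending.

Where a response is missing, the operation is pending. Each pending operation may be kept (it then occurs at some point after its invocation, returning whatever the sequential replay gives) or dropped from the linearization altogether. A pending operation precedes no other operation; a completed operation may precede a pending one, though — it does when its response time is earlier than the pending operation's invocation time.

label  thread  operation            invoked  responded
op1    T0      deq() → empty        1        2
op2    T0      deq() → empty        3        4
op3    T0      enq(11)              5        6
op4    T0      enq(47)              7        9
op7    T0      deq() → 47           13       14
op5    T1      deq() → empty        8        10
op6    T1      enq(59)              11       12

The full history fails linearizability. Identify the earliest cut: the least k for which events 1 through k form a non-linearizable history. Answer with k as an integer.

events 1..9 are still linearizable — one witness is op1, op2, op3, op4:
1. op1 deq() → empty, leaving queue <>
2. op2 deq() → empty, leaving queue <>
3. op3 enq(11), leaving queue <11>
4. op4 enq(47), leaving queue <11,47>
at event 10 (op5's time-10 response) nothing linearizes any more
take op1, op2, op3, op4, op5: step 5 already fails, because op5 deq() → empty cannot occur there
take op1, op2, op3, op5, op4: step 4 already fails, because op5 deq() → empty cannot occur there

10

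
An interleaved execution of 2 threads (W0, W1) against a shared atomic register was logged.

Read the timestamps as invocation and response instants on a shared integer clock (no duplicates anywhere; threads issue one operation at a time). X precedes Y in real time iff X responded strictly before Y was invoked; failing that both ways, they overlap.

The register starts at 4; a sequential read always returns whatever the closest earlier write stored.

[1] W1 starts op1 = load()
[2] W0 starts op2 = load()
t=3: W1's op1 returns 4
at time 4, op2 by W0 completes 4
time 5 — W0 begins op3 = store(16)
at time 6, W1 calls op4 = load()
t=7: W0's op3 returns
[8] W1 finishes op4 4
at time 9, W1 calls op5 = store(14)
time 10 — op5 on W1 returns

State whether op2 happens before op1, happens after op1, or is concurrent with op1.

concurrent

op2 spans [2,4], op1 spans [1,3]
the intervals overlap in both directions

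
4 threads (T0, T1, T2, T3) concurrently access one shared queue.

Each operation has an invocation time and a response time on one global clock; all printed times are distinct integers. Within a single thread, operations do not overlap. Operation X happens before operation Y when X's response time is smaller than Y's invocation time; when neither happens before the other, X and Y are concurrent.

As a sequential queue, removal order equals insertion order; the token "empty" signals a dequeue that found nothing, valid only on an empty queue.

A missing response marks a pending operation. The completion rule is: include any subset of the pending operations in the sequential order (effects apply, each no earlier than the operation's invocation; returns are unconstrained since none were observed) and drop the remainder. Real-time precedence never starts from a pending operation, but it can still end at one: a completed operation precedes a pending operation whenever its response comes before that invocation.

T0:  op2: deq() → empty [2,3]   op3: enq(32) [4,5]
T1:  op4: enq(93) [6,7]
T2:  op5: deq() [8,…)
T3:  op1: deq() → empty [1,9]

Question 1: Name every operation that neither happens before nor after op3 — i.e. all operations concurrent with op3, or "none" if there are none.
op3 runs from 4 to 5; window-overlapping ops are concurrent
op1 [1,9]: concurrent
op2 [2,3]: before
op4 [6,7]: after
op5 [8,…): after

op1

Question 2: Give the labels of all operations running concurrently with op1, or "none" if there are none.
overlap test against op1 [1,9]: concurrent iff the interval meets 1..9
op2 [2,3]: concurrent
op3 [4,5]: concurrent
op4 [6,7]: concurrent
op5 [8,…): concurrent

op2, op3, op4, op5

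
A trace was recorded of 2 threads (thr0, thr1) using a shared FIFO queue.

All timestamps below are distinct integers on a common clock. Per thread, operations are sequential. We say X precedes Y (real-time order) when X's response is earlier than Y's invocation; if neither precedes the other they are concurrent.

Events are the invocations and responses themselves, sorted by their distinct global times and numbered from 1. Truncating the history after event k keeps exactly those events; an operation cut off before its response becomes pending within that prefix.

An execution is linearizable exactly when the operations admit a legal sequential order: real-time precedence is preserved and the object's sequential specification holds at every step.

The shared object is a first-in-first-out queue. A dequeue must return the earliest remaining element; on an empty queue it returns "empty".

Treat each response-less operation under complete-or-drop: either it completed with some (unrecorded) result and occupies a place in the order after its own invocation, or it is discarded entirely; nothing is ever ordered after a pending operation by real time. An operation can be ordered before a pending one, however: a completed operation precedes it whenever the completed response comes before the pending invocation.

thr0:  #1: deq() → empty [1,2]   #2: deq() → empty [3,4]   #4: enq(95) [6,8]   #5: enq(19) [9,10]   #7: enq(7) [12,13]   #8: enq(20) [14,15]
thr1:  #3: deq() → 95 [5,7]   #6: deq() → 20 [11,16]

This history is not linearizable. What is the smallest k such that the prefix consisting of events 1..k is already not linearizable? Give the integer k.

16

events 1..15 are linearizable; a witness order is #1, #2, #4, #3, #5, #6, #7, #8:
after step 1 (#1 deq() → empty): queue <>
after step 2 (#2 deq() → empty): queue <>
after step 3 (#4 enq(95)): queue <95>
after step 4 (#3 deq() → 95): queue <>
after step 5 (#5 enq(19)): queue <19>
after step 6 (#6 deq() (pending, included)): queue <>
after step 7 (#7 enq(7)): queue <7>
after step 8 (#8 enq(20)): queue <7,20>
at event 16 (#6's time-16 response) nothing linearizes any more
one such order, #1, #2, #3, #4, #5, #6, #7, #8, breaks at step 3 where #3 deq() → 95 is illegal
one such order, #1, #2, #3, #4, #5, #7, #6, #8, breaks at step 3 where #3 deq() → 95 is illegal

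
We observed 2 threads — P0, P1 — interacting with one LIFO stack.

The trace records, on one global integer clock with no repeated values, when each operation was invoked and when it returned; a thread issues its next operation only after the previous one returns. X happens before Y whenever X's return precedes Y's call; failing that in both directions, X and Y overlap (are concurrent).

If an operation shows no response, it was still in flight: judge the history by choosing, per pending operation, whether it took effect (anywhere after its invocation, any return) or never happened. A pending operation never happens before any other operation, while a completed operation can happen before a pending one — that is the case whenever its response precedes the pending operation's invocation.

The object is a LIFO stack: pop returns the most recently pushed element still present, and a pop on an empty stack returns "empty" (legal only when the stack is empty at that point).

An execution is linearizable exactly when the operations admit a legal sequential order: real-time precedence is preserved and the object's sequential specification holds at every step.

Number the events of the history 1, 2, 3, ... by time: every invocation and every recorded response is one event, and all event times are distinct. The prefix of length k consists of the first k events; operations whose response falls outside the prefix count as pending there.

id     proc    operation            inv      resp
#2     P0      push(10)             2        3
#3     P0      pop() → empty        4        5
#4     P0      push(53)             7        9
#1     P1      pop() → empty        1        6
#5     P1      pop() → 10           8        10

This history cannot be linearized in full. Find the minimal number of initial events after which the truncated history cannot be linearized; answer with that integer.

6

one valid order for events 1..5 is #2, #1, #3:
after step 1 (#2 push(10)): stack <10>
after step 2 (#1 pop() (pending, included)): stack <>
after step 3 (#3 pop() → empty): stack <>
adding event 6 (#1 responds at 6) leaves no legal real-time order
one such order, #1, #2, #3, breaks at step 3 where #3 pop() → empty is illegal
one such order, #2, #1, #3, breaks at step 2 where #1 pop() → empty is illegal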